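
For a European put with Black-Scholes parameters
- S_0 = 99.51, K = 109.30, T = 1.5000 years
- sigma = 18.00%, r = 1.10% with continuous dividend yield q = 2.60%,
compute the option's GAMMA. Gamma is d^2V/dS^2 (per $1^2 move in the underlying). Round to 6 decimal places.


d1 = -0.4174939963; d2 = -0.6379480732
phi(d1) = 0.3656461737; exp(-qT) = 0.9617507091; exp(-rT) = 0.9836353794
Gamma = exp(-qT) * phi(d1) / (S * sigma * sqrt(T)) = 0.9617507091 * 0.3656461737 / (99.5100 * 0.1800 * 1.2247448714) = 0.016030

Answer: Gamma = 0.016030


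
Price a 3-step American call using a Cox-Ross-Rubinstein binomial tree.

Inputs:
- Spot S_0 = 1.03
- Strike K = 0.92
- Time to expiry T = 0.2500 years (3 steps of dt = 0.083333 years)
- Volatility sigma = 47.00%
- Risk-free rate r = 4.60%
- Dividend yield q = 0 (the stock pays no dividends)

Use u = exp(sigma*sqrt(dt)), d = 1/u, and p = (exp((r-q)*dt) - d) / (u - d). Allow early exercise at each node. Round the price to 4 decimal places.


dt = T/N = 0.083333
u = exp(sigma*sqrt(dt)) = 1.145312; d = 1/u = 0.873124
p = (exp((r-q)*dt) - d) / (u - d) = 0.480243
Discount per step: exp(-r*dt) = 0.996174
Stock lattice S(k, i) with i counting down-moves:
  k=0: S(0,0) = 1.0300
  k=1: S(1,0) = 1.1797; S(1,1) = 0.8993
  k=2: S(2,0) = 1.3511; S(2,1) = 1.0300; S(2,2) = 0.7852
  k=3: S(3,0) = 1.5474; S(3,1) = 1.1797; S(3,2) = 0.8993; S(3,3) = 0.6856
Terminal payoffs V(N, i) = max(S_T - K, 0):
  V(3,0) = 0.627423; V(3,1) = 0.259672; V(3,2) = 0.000000; V(3,3) = 0.000000
Backward induction: V(k, i) = exp(-r*dt) * [p * V(k+1, i) + (1-p) * V(k+1, i+1)]; then take max(V_cont, immediate exercise) for American.
  V(2,0) = exp(-r*dt) * [p*0.627423 + (1-p)*0.259672] = 0.434612; exercise = 0.431092; V(2,0) = max -> 0.434612
  V(2,1) = exp(-r*dt) * [p*0.259672 + (1-p)*0.000000] = 0.124228; exercise = 0.110000; V(2,1) = max -> 0.124228
  V(2,2) = exp(-r*dt) * [p*0.000000 + (1-p)*0.000000] = 0.000000; exercise = 0.000000; V(2,2) = max -> 0.000000
  V(1,0) = exp(-r*dt) * [p*0.434612 + (1-p)*0.124228] = 0.272242; exercise = 0.259672; V(1,0) = max -> 0.272242
  V(1,1) = exp(-r*dt) * [p*0.124228 + (1-p)*0.000000] = 0.059432; exercise = 0.000000; V(1,1) = max -> 0.059432
  V(0,0) = exp(-r*dt) * [p*0.272242 + (1-p)*0.059432] = 0.161014; exercise = 0.110000; V(0,0) = max -> 0.161014

Answer: Price = V(0,0) = 0.1610


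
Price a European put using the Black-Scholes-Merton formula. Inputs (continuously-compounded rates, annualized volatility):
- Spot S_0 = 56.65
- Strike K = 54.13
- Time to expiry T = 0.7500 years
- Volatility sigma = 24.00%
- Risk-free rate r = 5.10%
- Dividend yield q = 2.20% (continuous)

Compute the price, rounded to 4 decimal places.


Answer: Price = 2.8806

Derivation:
d1 = (ln(S/K) + (r - q + 0.5*sigma^2) * T) / (sigma * sqrt(T)) = 0.42749625
d2 = d1 - sigma * sqrt(T) = 0.21965015
exp(-rT) = 0.96247229; exp(-qT) = 0.98363538
P = K * exp(-rT) * N(-d2) - S_0 * exp(-qT) * N(-d1)
N(-d1) = 0.33450896; N(-d2) = 0.41307181
P = 54.1300 * 0.96247229 * 0.41307181 - 56.6500 * 0.98363538 * 0.33450896 = 2.8806


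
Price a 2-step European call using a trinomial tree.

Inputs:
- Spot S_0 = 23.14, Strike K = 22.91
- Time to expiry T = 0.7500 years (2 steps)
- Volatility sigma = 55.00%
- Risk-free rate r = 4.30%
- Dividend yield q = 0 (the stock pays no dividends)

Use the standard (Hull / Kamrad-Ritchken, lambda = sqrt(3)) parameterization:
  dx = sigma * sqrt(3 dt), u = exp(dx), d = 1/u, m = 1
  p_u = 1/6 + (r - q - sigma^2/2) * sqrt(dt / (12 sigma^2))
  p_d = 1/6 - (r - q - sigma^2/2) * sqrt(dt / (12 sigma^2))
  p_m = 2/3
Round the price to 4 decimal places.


Answer: Price = V(0,0) = 4.1359

Derivation:
dt = T/N = 0.375000; dx = sigma*sqrt(3*dt) = 0.583363
u = exp(dx) = 1.792055; d = 1/u = 0.558019
p_u = 0.131874, p_m = 0.666667, p_d = 0.201460
Discount per step: exp(-r*dt) = 0.984004
Stock lattice S(k, j) with j the centered position index:
  k=0: S(0,+0) = 23.1400
  k=1: S(1,-1) = 12.9125; S(1,+0) = 23.1400; S(1,+1) = 41.4682
  k=2: S(2,-2) = 7.2054; S(2,-1) = 12.9125; S(2,+0) = 23.1400; S(2,+1) = 41.4682; S(2,+2) = 74.3132
Terminal payoffs V(N, j) = max(S_T - K, 0):
  V(2,-2) = 0.000000; V(2,-1) = 0.000000; V(2,+0) = 0.230000; V(2,+1) = 18.558156; V(2,+2) = 51.403224
Backward induction: V(k, j) = exp(-r*dt) * [p_u * V(k+1, j+1) + p_m * V(k+1, j) + p_d * V(k+1, j-1)]
  V(1,-1) = exp(-r*dt) * [p_u*0.230000 + p_m*0.000000 + p_d*0.000000] = 0.029846
  V(1,+0) = exp(-r*dt) * [p_u*18.558156 + p_m*0.230000 + p_d*0.000000] = 2.559068
  V(1,+1) = exp(-r*dt) * [p_u*51.403224 + p_m*18.558156 + p_d*0.230000] = 18.890106
  V(0,+0) = exp(-r*dt) * [p_u*18.890106 + p_m*2.559068 + p_d*0.029846] = 4.135936


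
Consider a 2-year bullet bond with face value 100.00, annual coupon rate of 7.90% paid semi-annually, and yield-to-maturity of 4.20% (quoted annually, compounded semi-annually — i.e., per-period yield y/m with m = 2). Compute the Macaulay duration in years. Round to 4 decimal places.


Coupon per period c = face * coupon_rate / m = 3.950000
Periods per year m = 2; per-period yield y/m = 0.021000
Number of cashflows N = 4
Cashflows (t years, CF_t, discount factor 1/(1+y/m)^(m*t), PV):
  t = 0.5000: CF_t = 3.950000, DF = 0.979432, PV = 3.868756
  t = 1.0000: CF_t = 3.950000, DF = 0.959287, PV = 3.789183
  t = 1.5000: CF_t = 3.950000, DF = 0.939556, PV = 3.711247
  t = 2.0000: CF_t = 103.950000, DF = 0.920231, PV = 95.658050
Price P = sum_t PV_t = 107.027237
Macaulay numerator sum_t t * PV_t:
  t * PV_t at t = 0.5000: 1.934378
  t * PV_t at t = 1.0000: 3.789183
  t * PV_t at t = 1.5000: 5.566871
  t * PV_t at t = 2.0000: 191.316101
Macaulay duration D = (sum_t t * PV_t) / P = 202.606533 / 107.027237 = 1.893037

Answer: Macaulay duration = 1.8930 years


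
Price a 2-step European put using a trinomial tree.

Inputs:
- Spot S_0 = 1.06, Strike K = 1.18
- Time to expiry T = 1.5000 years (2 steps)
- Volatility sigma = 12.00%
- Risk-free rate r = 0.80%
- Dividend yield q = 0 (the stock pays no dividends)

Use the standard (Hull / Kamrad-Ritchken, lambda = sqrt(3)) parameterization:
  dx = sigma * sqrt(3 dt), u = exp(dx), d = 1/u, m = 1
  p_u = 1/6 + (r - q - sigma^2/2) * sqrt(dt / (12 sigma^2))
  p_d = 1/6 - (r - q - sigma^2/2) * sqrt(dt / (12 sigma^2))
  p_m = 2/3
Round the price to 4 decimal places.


Answer: Price = V(0,0) = 0.1352

Derivation:
dt = T/N = 0.750000; dx = sigma*sqrt(3*dt) = 0.180000
u = exp(dx) = 1.197217; d = 1/u = 0.835270
p_u = 0.168333, p_m = 0.666667, p_d = 0.165000
Discount per step: exp(-r*dt) = 0.994018
Stock lattice S(k, j) with j the centered position index:
  k=0: S(0,+0) = 1.0600
  k=1: S(1,-1) = 0.8854; S(1,+0) = 1.0600; S(1,+1) = 1.2691
  k=2: S(2,-2) = 0.7395; S(2,-1) = 0.8854; S(2,+0) = 1.0600; S(2,+1) = 1.2691; S(2,+2) = 1.5193
Terminal payoffs V(N, j) = max(K - S_T, 0):
  V(2,-2) = 0.440463; V(2,-1) = 0.294614; V(2,+0) = 0.120000; V(2,+1) = 0.000000; V(2,+2) = 0.000000
Backward induction: V(k, j) = exp(-r*dt) * [p_u * V(k+1, j+1) + p_m * V(k+1, j) + p_d * V(k+1, j-1)]
  V(1,-1) = exp(-r*dt) * [p_u*0.120000 + p_m*0.294614 + p_d*0.440463] = 0.287555
  V(1,+0) = exp(-r*dt) * [p_u*0.000000 + p_m*0.120000 + p_d*0.294614] = 0.127842
  V(1,+1) = exp(-r*dt) * [p_u*0.000000 + p_m*0.000000 + p_d*0.120000] = 0.019682
  V(0,+0) = exp(-r*dt) * [p_u*0.019682 + p_m*0.127842 + p_d*0.287555] = 0.135174


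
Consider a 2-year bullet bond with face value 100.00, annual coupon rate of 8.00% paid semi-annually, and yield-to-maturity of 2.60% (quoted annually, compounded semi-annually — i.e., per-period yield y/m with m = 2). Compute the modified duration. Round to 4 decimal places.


Answer: Modified duration = 1.8694

Derivation:
Coupon per period c = face * coupon_rate / m = 4.000000
Periods per year m = 2; per-period yield y/m = 0.013000
Number of cashflows N = 4
Cashflows (t years, CF_t, discount factor 1/(1+y/m)^(m*t), PV):
  t = 0.5000: CF_t = 4.000000, DF = 0.987167, PV = 3.948667
  t = 1.0000: CF_t = 4.000000, DF = 0.974498, PV = 3.897993
  t = 1.5000: CF_t = 4.000000, DF = 0.961992, PV = 3.847970
  t = 2.0000: CF_t = 104.000000, DF = 0.949647, PV = 98.763292
Price P = sum_t PV_t = 110.457923
First compute Macaulay numerator sum_t t * PV_t:
  t * PV_t at t = 0.5000: 1.974334
  t * PV_t at t = 1.0000: 3.897993
  t * PV_t at t = 1.5000: 5.771955
  t * PV_t at t = 2.0000: 197.526584
Macaulay duration D = 209.170866 / 110.457923 = 1.893670
Modified duration = D / (1 + y/m) = 1.893670 / (1 + 0.013000) = 1.869368


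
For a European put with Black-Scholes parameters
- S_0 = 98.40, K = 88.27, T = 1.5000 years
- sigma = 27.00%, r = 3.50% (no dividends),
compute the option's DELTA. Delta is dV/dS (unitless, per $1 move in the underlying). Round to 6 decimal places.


d1 = 0.6526393406; d2 = 0.3219582253
phi(d1) = 0.3224176295; exp(-qT) = 1.0000000000; exp(-rT) = 0.9488543211
N(-d1) = 0.2569944085
Delta = -exp(-qT) * N(-d1) = -1.0000000000 * 0.2569944085 = -0.256994

Answer: Delta = -0.256994


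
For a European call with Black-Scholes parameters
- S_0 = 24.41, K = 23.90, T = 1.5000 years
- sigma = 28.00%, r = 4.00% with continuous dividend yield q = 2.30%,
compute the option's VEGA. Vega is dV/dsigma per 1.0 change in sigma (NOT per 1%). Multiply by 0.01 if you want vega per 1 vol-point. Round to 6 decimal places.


Answer: Vega = 10.990609

Derivation:
d1 = 0.3073947071; d2 = -0.0355338569
phi(d1) = 0.3805322737; exp(-qT) = 0.9660883397; exp(-rT) = 0.9417645336
Vega = S * exp(-qT) * phi(d1) * sqrt(T) = 24.4100 * 0.9660883397 * 0.3805322737 * 1.2247448714 = 10.990609


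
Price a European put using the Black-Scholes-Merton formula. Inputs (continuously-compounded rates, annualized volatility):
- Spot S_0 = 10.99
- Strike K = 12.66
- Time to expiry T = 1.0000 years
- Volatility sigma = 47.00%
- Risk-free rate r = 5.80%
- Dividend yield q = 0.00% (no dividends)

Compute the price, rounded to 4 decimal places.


d1 = (ln(S/K) + (r - q + 0.5*sigma^2) * T) / (sigma * sqrt(T)) = 0.05742202
d2 = d1 - sigma * sqrt(T) = -0.41257798
exp(-rT) = 0.94364995; exp(-qT) = 1.00000000
P = K * exp(-rT) * N(-d2) - S_0 * exp(-qT) * N(-d1)
N(-d1) = 0.47710451; N(-d2) = 0.66004208
P = 12.6600 * 0.94364995 * 0.66004208 - 10.9900 * 1.00000000 * 0.47710451 = 2.6419

Answer: Price = 2.6419


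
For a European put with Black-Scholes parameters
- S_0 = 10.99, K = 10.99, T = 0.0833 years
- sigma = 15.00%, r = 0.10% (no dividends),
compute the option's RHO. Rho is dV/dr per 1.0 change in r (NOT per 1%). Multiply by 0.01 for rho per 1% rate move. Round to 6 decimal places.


d1 = 0.0235704205; d2 = -0.0197221886
phi(d1) = 0.3988314767; exp(-qT) = 1.0000000000; exp(-rT) = 0.9999167035
N(-d2) = 0.5078675049
Rho = -K*T*exp(-rT)*N(-d2) = -10.9900 * 0.0833 * 0.9999167035 * 0.5078675049 = -0.464897

Answer: Rho = -0.464897


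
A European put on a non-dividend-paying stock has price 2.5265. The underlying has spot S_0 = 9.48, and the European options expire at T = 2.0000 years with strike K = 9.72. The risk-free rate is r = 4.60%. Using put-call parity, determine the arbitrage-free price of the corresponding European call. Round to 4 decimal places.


Put-call parity: C - P = S_0 * exp(-qT) - K * exp(-rT).
S_0 * exp(-qT) = 9.4800 * 1.00000000 = 9.48000000
K * exp(-rT) = 9.7200 * 0.91210515 = 8.86566205
C = P + S*exp(-qT) - K*exp(-rT)
C = 2.5265 + 9.48000000 - 8.86566205 = 3.1408

Answer: Call price = 3.1408


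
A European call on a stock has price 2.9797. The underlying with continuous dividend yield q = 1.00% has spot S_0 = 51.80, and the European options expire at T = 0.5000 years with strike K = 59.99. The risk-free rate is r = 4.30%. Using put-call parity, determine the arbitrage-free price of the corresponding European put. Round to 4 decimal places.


Answer: Put price = 10.1520

Derivation:
Put-call parity: C - P = S_0 * exp(-qT) - K * exp(-rT).
S_0 * exp(-qT) = 51.8000 * 0.99501248 = 51.54164642
K * exp(-rT) = 59.9900 * 0.97872948 = 58.71398135
P = C - S*exp(-qT) + K*exp(-rT)
P = 2.9797 - 51.54164642 + 58.71398135 = 10.1520


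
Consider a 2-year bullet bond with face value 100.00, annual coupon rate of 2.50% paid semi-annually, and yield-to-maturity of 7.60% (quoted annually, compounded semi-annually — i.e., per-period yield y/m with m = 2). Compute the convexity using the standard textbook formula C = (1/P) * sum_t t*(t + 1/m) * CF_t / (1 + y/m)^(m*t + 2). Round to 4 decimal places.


Coupon per period c = face * coupon_rate / m = 1.250000
Periods per year m = 2; per-period yield y/m = 0.038000
Number of cashflows N = 4
Cashflows (t years, CF_t, discount factor 1/(1+y/m)^(m*t), PV):
  t = 0.5000: CF_t = 1.250000, DF = 0.963391, PV = 1.204239
  t = 1.0000: CF_t = 1.250000, DF = 0.928122, PV = 1.160153
  t = 1.5000: CF_t = 1.250000, DF = 0.894145, PV = 1.117681
  t = 2.0000: CF_t = 101.250000, DF = 0.861411, PV = 87.217898
Price P = sum_t PV_t = 90.699972
Convexity numerator sum_t t*(t + 1/m) * CF_t / (1+y/m)^(m*t + 2):
  t = 0.5000: term = 0.558841
  t = 1.0000: term = 1.615146
  t = 1.5000: term = 3.112035
  t = 2.0000: term = 404.744462
Convexity = (1/P) * sum = 410.030484 / 90.699972 = 4.520734

Answer: Convexity = 4.5207


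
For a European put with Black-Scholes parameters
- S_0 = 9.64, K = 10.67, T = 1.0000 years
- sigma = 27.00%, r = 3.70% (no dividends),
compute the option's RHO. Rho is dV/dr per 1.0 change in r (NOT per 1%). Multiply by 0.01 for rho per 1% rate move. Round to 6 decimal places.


Answer: Rho = -6.640154

Derivation:
d1 = -0.1039442840; d2 = -0.3739442840
phi(d1) = 0.3967929225; exp(-qT) = 1.0000000000; exp(-rT) = 0.9636761353
N(-d2) = 0.6457771157
Rho = -K*T*exp(-rT)*N(-d2) = -10.6700 * 1.0000 * 0.9636761353 * 0.6457771157 = -6.640154


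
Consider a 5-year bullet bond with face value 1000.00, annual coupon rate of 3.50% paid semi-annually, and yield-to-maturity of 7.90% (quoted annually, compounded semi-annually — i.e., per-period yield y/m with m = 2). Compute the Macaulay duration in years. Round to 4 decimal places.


Coupon per period c = face * coupon_rate / m = 17.500000
Periods per year m = 2; per-period yield y/m = 0.039500
Number of cashflows N = 10
Cashflows (t years, CF_t, discount factor 1/(1+y/m)^(m*t), PV):
  t = 0.5000: CF_t = 17.500000, DF = 0.962001, PV = 16.835017
  t = 1.0000: CF_t = 17.500000, DF = 0.925446, PV = 16.195302
  t = 1.5000: CF_t = 17.500000, DF = 0.890280, PV = 15.579896
  t = 2.0000: CF_t = 17.500000, DF = 0.856450, PV = 14.987875
  t = 2.5000: CF_t = 17.500000, DF = 0.823906, PV = 14.418351
  t = 3.0000: CF_t = 17.500000, DF = 0.792598, PV = 13.870467
  t = 3.5000: CF_t = 17.500000, DF = 0.762480, PV = 13.343403
  t = 4.0000: CF_t = 17.500000, DF = 0.733507, PV = 12.836366
  t = 4.5000: CF_t = 17.500000, DF = 0.705634, PV = 12.348597
  t = 5.0000: CF_t = 1017.500000, DF = 0.678821, PV = 690.700040
Price P = sum_t PV_t = 821.115314
Macaulay numerator sum_t t * PV_t:
  t * PV_t at t = 0.5000: 8.417508
  t * PV_t at t = 1.0000: 16.195302
  t * PV_t at t = 1.5000: 23.369845
  t * PV_t at t = 2.0000: 29.975751
  t * PV_t at t = 2.5000: 36.045876
  t * PV_t at t = 3.0000: 41.611401
  t * PV_t at t = 3.5000: 46.701909
  t * PV_t at t = 4.0000: 51.345465
  t * PV_t at t = 4.5000: 55.568685
  t * PV_t at t = 5.0000: 3453.500201
Macaulay duration D = (sum_t t * PV_t) / P = 3762.731944 / 821.115314 = 4.582465

Answer: Macaulay duration = 4.5825 years


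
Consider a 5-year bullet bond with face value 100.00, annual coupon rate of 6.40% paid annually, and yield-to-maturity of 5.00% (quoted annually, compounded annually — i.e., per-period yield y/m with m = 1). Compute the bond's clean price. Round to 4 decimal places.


Answer: Price = 106.0613

Derivation:
Coupon per period c = face * coupon_rate / m = 6.400000
Periods per year m = 1; per-period yield y/m = 0.050000
Number of cashflows N = 5
Cashflows (t years, CF_t, discount factor 1/(1+y/m)^(m*t), PV):
  t = 1.0000: CF_t = 6.400000, DF = 0.952381, PV = 6.095238
  t = 2.0000: CF_t = 6.400000, DF = 0.907029, PV = 5.804989
  t = 3.0000: CF_t = 6.400000, DF = 0.863838, PV = 5.528561
  t = 4.0000: CF_t = 6.400000, DF = 0.822702, PV = 5.265296
  t = 5.0000: CF_t = 106.400000, DF = 0.783526, PV = 83.367184
Price P = sum_t PV_t = 106.061267


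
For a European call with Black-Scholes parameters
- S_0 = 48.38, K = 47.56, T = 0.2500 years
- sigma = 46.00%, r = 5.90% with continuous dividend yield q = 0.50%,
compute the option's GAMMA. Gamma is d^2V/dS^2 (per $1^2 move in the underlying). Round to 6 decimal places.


d1 = 0.2480192755; d2 = 0.0180192755
phi(d1) = 0.3868588761; exp(-qT) = 0.9987507809; exp(-rT) = 0.9853582484
Gamma = exp(-qT) * phi(d1) / (S * sigma * sqrt(T)) = 0.9987507809 * 0.3868588761 / (48.3800 * 0.4600 * 0.5000000000) = 0.034723

Answer: Gamma = 0.034723


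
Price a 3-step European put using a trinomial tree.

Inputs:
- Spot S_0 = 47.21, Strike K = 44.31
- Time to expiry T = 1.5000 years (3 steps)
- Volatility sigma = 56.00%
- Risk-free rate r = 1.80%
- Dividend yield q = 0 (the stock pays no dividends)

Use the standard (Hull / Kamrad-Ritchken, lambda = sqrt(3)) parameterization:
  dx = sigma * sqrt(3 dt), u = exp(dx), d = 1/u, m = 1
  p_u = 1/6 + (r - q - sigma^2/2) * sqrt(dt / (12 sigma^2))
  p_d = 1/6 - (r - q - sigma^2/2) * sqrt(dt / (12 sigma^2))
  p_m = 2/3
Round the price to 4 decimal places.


Answer: Price = V(0,0) = 9.4711

Derivation:
dt = T/N = 0.500000; dx = sigma*sqrt(3*dt) = 0.685857
u = exp(dx) = 1.985473; d = 1/u = 0.503658
p_u = 0.116073, p_m = 0.666667, p_d = 0.217260
Discount per step: exp(-r*dt) = 0.991040
Stock lattice S(k, j) with j the centered position index:
  k=0: S(0,+0) = 47.2100
  k=1: S(1,-1) = 23.7777; S(1,+0) = 47.2100; S(1,+1) = 93.7342
  k=2: S(2,-2) = 11.9758; S(2,-1) = 23.7777; S(2,+0) = 47.2100; S(2,+1) = 93.7342; S(2,+2) = 186.1067
  k=3: S(3,-3) = 6.0317; S(3,-2) = 11.9758; S(3,-1) = 23.7777; S(3,+0) = 47.2100; S(3,+1) = 93.7342; S(3,+2) = 186.1067; S(3,+3) = 369.5097
Terminal payoffs V(N, j) = max(K - S_T, 0):
  V(3,-3) = 38.278267; V(3,-2) = 32.334158; V(3,-1) = 20.532290; V(3,+0) = 0.000000; V(3,+1) = 0.000000; V(3,+2) = 0.000000; V(3,+3) = 0.000000
Backward induction: V(k, j) = exp(-r*dt) * [p_u * V(k+1, j+1) + p_m * V(k+1, j) + p_d * V(k+1, j-1)]
  V(2,-2) = exp(-r*dt) * [p_u*20.532290 + p_m*32.334158 + p_d*38.278267] = 31.966699
  V(2,-1) = exp(-r*dt) * [p_u*0.000000 + p_m*20.532290 + p_d*32.334158] = 20.527540
  V(2,+0) = exp(-r*dt) * [p_u*0.000000 + p_m*0.000000 + p_d*20.532290] = 4.420884
  V(2,+1) = exp(-r*dt) * [p_u*0.000000 + p_m*0.000000 + p_d*0.000000] = 0.000000
  V(2,+2) = exp(-r*dt) * [p_u*0.000000 + p_m*0.000000 + p_d*0.000000] = 0.000000
  V(1,-1) = exp(-r*dt) * [p_u*4.420884 + p_m*20.527540 + p_d*31.966699] = 20.953831
  V(1,+0) = exp(-r*dt) * [p_u*0.000000 + p_m*4.420884 + p_d*20.527540] = 7.340711
  V(1,+1) = exp(-r*dt) * [p_u*0.000000 + p_m*0.000000 + p_d*4.420884] = 0.951877
  V(0,+0) = exp(-r*dt) * [p_u*0.951877 + p_m*7.340711 + p_d*20.953831] = 9.471105


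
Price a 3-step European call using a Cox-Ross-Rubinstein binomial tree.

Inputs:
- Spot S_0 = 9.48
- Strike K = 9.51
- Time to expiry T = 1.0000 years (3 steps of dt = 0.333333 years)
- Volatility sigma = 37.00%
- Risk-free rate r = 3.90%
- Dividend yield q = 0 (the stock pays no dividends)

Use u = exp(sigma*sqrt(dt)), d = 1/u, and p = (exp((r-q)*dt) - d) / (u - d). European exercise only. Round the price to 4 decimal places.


Answer: Price = V(0,0) = 1.6518

Derivation:
dt = T/N = 0.333333
u = exp(sigma*sqrt(dt)) = 1.238152; d = 1/u = 0.807656
p = (exp((r-q)*dt) - d) / (u - d) = 0.477192
Discount per step: exp(-r*dt) = 0.987084
Stock lattice S(k, i) with i counting down-moves:
  k=0: S(0,0) = 9.4800
  k=1: S(1,0) = 11.7377; S(1,1) = 7.6566
  k=2: S(2,0) = 14.5330; S(2,1) = 9.4800; S(2,2) = 6.1839
  k=3: S(3,0) = 17.9941; S(3,1) = 11.7377; S(3,2) = 7.6566; S(3,3) = 4.9944
Terminal payoffs V(N, i) = max(S_T - K, 0):
  V(3,0) = 8.484085; V(3,1) = 2.227677; V(3,2) = 0.000000; V(3,3) = 0.000000
Backward induction: V(k, i) = exp(-r*dt) * [p * V(k+1, i) + (1-p) * V(k+1, i+1)].
  V(2,0) = exp(-r*dt) * [p*8.484085 + (1-p)*2.227677] = 5.145853
  V(2,1) = exp(-r*dt) * [p*2.227677 + (1-p)*0.000000] = 1.049300
  V(2,2) = exp(-r*dt) * [p*0.000000 + (1-p)*0.000000] = 0.000000
  V(1,0) = exp(-r*dt) * [p*5.145853 + (1-p)*1.049300] = 2.965342
  V(1,1) = exp(-r*dt) * [p*1.049300 + (1-p)*0.000000] = 0.494250
  V(0,0) = exp(-r*dt) * [p*2.965342 + (1-p)*0.494250] = 1.651822


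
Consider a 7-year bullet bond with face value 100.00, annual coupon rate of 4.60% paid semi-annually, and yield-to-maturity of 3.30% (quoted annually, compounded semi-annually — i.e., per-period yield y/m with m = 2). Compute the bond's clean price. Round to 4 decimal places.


Coupon per period c = face * coupon_rate / m = 2.300000
Periods per year m = 2; per-period yield y/m = 0.016500
Number of cashflows N = 14
Cashflows (t years, CF_t, discount factor 1/(1+y/m)^(m*t), PV):
  t = 0.5000: CF_t = 2.300000, DF = 0.983768, PV = 2.262666
  t = 1.0000: CF_t = 2.300000, DF = 0.967799, PV = 2.225938
  t = 1.5000: CF_t = 2.300000, DF = 0.952090, PV = 2.189806
  t = 2.0000: CF_t = 2.300000, DF = 0.936635, PV = 2.154261
  t = 2.5000: CF_t = 2.300000, DF = 0.921432, PV = 2.119293
  t = 3.0000: CF_t = 2.300000, DF = 0.906475, PV = 2.084892
  t = 3.5000: CF_t = 2.300000, DF = 0.891761, PV = 2.051050
  t = 4.0000: CF_t = 2.300000, DF = 0.877285, PV = 2.017757
  t = 4.5000: CF_t = 2.300000, DF = 0.863045, PV = 1.985004
  t = 5.0000: CF_t = 2.300000, DF = 0.849036, PV = 1.952783
  t = 5.5000: CF_t = 2.300000, DF = 0.835254, PV = 1.921085
  t = 6.0000: CF_t = 2.300000, DF = 0.821696, PV = 1.889902
  t = 6.5000: CF_t = 2.300000, DF = 0.808359, PV = 1.859225
  t = 7.0000: CF_t = 102.300000, DF = 0.795237, PV = 81.352756
Price P = sum_t PV_t = 108.066417

Answer: Price = 108.0664


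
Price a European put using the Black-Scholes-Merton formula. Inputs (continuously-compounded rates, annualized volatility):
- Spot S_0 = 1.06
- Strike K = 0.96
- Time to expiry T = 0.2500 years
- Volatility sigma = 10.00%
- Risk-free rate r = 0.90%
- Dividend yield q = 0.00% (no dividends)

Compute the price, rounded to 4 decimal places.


Answer: Price = 0.0004

Derivation:
d1 = (ln(S/K) + (r - q + 0.5*sigma^2) * T) / (sigma * sqrt(T)) = 2.05181805
d2 = d1 - sigma * sqrt(T) = 2.00181805
exp(-rT) = 0.99775253; exp(-qT) = 1.00000000
P = K * exp(-rT) * N(-d2) - S_0 * exp(-qT) * N(-d1)
N(-d1) = 0.02009367; N(-d2) = 0.02265215
P = 0.9600 * 0.99775253 * 0.02265215 - 1.0600 * 1.00000000 * 0.02009367 = 0.0004


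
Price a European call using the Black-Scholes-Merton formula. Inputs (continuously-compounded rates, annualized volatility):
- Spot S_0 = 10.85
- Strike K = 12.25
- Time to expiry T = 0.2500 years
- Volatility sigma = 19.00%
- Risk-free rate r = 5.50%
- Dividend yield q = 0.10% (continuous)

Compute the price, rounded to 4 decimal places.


d1 = (ln(S/K) + (r - q + 0.5*sigma^2) * T) / (sigma * sqrt(T)) = -1.08787744
d2 = d1 - sigma * sqrt(T) = -1.18287744
exp(-rT) = 0.98634410; exp(-qT) = 0.99975003
C = S_0 * exp(-qT) * N(d1) - K * exp(-rT) * N(d2)
N(d1) = 0.13832461; N(d2) = 0.11842886
C = 10.8500 * 0.99975003 * 0.13832461 - 12.2500 * 0.98634410 * 0.11842886 = 0.0695

Answer: Price = 0.0695


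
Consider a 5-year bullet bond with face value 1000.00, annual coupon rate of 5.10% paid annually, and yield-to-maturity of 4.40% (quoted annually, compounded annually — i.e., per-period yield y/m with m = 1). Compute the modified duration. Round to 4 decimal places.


Coupon per period c = face * coupon_rate / m = 51.000000
Periods per year m = 1; per-period yield y/m = 0.044000
Number of cashflows N = 5
Cashflows (t years, CF_t, discount factor 1/(1+y/m)^(m*t), PV):
  t = 1.0000: CF_t = 51.000000, DF = 0.957854, PV = 48.850575
  t = 2.0000: CF_t = 51.000000, DF = 0.917485, PV = 46.791738
  t = 3.0000: CF_t = 51.000000, DF = 0.878817, PV = 44.819673
  t = 4.0000: CF_t = 51.000000, DF = 0.841779, PV = 42.930721
  t = 5.0000: CF_t = 1051.000000, DF = 0.806302, PV = 847.422952
Price P = sum_t PV_t = 1030.815659
First compute Macaulay numerator sum_t t * PV_t:
  t * PV_t at t = 1.0000: 48.850575
  t * PV_t at t = 2.0000: 93.583476
  t * PV_t at t = 3.0000: 134.459018
  t * PV_t at t = 4.0000: 171.722884
  t * PV_t at t = 5.0000: 4237.114762
Macaulay duration D = 4685.730715 / 1030.815659 = 4.545653
Modified duration = D / (1 + y/m) = 4.545653 / (1 + 0.044000) = 4.354074

Answer: Modified duration = 4.3541


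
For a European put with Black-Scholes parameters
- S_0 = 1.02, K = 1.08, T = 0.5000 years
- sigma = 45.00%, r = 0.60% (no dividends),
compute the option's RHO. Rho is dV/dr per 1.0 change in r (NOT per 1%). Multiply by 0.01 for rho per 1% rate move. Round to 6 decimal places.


Answer: Rho = -0.338662

Derivation:
d1 = -0.0111044484; d2 = -0.3293024999
phi(d1) = 0.3989176846; exp(-qT) = 1.0000000000; exp(-rT) = 0.9970044955
N(-d2) = 0.6290364726
Rho = -K*T*exp(-rT)*N(-d2) = -1.0800 * 0.5000 * 0.9970044955 * 0.6290364726 = -0.338662


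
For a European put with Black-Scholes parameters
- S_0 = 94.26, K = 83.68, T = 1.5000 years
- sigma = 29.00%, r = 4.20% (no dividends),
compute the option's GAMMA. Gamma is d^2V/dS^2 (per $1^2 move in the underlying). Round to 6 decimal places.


Answer: Gamma = 0.009391

Derivation:
d1 = 0.6901702604; d2 = 0.3349942477
phi(d1) = 0.3143947153; exp(-qT) = 1.0000000000; exp(-rT) = 0.9389434737
Gamma = exp(-qT) * phi(d1) / (S * sigma * sqrt(T)) = 1.0000000000 * 0.3143947153 / (94.2600 * 0.2900 * 1.2247448714) = 0.009391


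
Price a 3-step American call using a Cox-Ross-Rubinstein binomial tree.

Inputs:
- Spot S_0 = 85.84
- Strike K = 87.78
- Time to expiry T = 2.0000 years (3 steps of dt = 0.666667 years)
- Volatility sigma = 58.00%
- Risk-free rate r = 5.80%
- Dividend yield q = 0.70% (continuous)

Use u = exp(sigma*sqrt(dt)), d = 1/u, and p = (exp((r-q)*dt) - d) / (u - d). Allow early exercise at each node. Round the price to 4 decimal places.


Answer: Price = V(0,0) = 31.1608

Derivation:
dt = T/N = 0.666667
u = exp(sigma*sqrt(dt)) = 1.605713; d = 1/u = 0.622776
p = (exp((r-q)*dt) - d) / (u - d) = 0.418957
Discount per step: exp(-r*dt) = 0.962071
Stock lattice S(k, i) with i counting down-moves:
  k=0: S(0,0) = 85.8400
  k=1: S(1,0) = 137.8344; S(1,1) = 53.4591
  k=2: S(2,0) = 221.3225; S(2,1) = 85.8400; S(2,2) = 33.2931
  k=3: S(3,0) = 355.3805; S(3,1) = 137.8344; S(3,2) = 53.4591; S(3,3) = 20.7341
Terminal payoffs V(N, i) = max(S_T - K, 0):
  V(3,0) = 267.600536; V(3,1) = 50.054421; V(3,2) = 0.000000; V(3,3) = 0.000000
Backward induction: V(k, i) = exp(-r*dt) * [p * V(k+1, i) + (1-p) * V(k+1, i+1)]; then take max(V_cont, immediate exercise) for American.
  V(2,0) = exp(-r*dt) * [p*267.600536 + (1-p)*50.054421] = 135.841493; exercise = 133.542548; V(2,0) = max -> 135.841493
  V(2,1) = exp(-r*dt) * [p*50.054421 + (1-p)*0.000000] = 20.175264; exercise = 0.000000; V(2,1) = max -> 20.175264
  V(2,2) = exp(-r*dt) * [p*0.000000 + (1-p)*0.000000] = 0.000000; exercise = 0.000000; V(2,2) = max -> 0.000000
  V(1,0) = exp(-r*dt) * [p*135.841493 + (1-p)*20.175264] = 66.031235; exercise = 50.054421; V(1,0) = max -> 66.031235
  V(1,1) = exp(-r*dt) * [p*20.175264 + (1-p)*0.000000] = 8.131975; exercise = 0.000000; V(1,1) = max -> 8.131975
  V(0,0) = exp(-r*dt) * [p*66.031235 + (1-p)*8.131975] = 31.160797; exercise = 0.000000; V(0,0) = max -> 31.160797


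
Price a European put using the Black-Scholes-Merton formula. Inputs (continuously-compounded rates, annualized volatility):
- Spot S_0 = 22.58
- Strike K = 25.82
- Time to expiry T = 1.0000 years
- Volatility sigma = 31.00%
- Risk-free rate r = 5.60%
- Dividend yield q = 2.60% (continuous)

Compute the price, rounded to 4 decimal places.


Answer: Price = 4.2235

Derivation:
d1 = (ln(S/K) + (r - q + 0.5*sigma^2) * T) / (sigma * sqrt(T)) = -0.18075751
d2 = d1 - sigma * sqrt(T) = -0.49075751
exp(-rT) = 0.94553914; exp(-qT) = 0.97433509
P = K * exp(-rT) * N(-d2) - S_0 * exp(-qT) * N(-d1)
N(-d1) = 0.57172104; N(-d2) = 0.68820102
P = 25.8200 * 0.94553914 * 0.68820102 - 22.5800 * 0.97433509 * 0.57172104 = 4.2235


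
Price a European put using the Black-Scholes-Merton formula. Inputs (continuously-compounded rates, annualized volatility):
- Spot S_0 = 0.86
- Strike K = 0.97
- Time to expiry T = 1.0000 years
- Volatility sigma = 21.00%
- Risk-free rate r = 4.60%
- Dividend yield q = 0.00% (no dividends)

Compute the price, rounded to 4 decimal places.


Answer: Price = 0.1125

Derivation:
d1 = (ln(S/K) + (r - q + 0.5*sigma^2) * T) / (sigma * sqrt(T)) = -0.24911277
d2 = d1 - sigma * sqrt(T) = -0.45911277
exp(-rT) = 0.95504196; exp(-qT) = 1.00000000
P = K * exp(-rT) * N(-d2) - S_0 * exp(-qT) * N(-d1)
N(-d1) = 0.59836323; N(-d2) = 0.67692341
P = 0.9700 * 0.95504196 * 0.67692341 - 0.8600 * 1.00000000 * 0.59836323 = 0.1125


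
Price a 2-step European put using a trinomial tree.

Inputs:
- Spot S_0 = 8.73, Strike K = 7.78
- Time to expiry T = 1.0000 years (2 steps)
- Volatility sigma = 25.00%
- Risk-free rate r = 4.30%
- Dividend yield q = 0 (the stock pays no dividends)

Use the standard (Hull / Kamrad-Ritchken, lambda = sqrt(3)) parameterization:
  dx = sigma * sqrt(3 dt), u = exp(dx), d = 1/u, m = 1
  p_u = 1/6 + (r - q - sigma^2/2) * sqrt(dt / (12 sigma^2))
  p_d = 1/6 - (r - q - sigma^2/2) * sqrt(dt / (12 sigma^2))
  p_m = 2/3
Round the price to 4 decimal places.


dt = T/N = 0.500000; dx = sigma*sqrt(3*dt) = 0.306186
u = exp(dx) = 1.358235; d = 1/u = 0.736250
p_u = 0.176261, p_m = 0.666667, p_d = 0.157073
Discount per step: exp(-r*dt) = 0.978729
Stock lattice S(k, j) with j the centered position index:
  k=0: S(0,+0) = 8.7300
  k=1: S(1,-1) = 6.4275; S(1,+0) = 8.7300; S(1,+1) = 11.8574
  k=2: S(2,-2) = 4.7322; S(2,-1) = 6.4275; S(2,+0) = 8.7300; S(2,+1) = 11.8574; S(2,+2) = 16.1051
Terminal payoffs V(N, j) = max(K - S_T, 0):
  V(2,-2) = 3.047787; V(2,-1) = 1.352542; V(2,+0) = 0.000000; V(2,+1) = 0.000000; V(2,+2) = 0.000000
Backward induction: V(k, j) = exp(-r*dt) * [p_u * V(k+1, j+1) + p_m * V(k+1, j) + p_d * V(k+1, j-1)]
  V(1,-1) = exp(-r*dt) * [p_u*0.000000 + p_m*1.352542 + p_d*3.047787] = 1.351057
  V(1,+0) = exp(-r*dt) * [p_u*0.000000 + p_m*0.000000 + p_d*1.352542] = 0.207929
  V(1,+1) = exp(-r*dt) * [p_u*0.000000 + p_m*0.000000 + p_d*0.000000] = 0.000000
  V(0,+0) = exp(-r*dt) * [p_u*0.000000 + p_m*0.207929 + p_d*1.351057] = 0.343371

Answer: Price = V(0,0) = 0.3434


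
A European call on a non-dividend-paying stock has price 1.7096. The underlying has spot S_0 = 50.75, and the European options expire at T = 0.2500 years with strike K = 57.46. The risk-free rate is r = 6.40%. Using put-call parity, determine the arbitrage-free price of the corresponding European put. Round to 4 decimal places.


Answer: Put price = 7.5076

Derivation:
Put-call parity: C - P = S_0 * exp(-qT) - K * exp(-rT).
S_0 * exp(-qT) = 50.7500 * 1.00000000 = 50.75000000
K * exp(-rT) = 57.4600 * 0.98412732 = 56.54795581
P = C - S*exp(-qT) + K*exp(-rT)
P = 1.7096 - 50.75000000 + 56.54795581 = 7.5076


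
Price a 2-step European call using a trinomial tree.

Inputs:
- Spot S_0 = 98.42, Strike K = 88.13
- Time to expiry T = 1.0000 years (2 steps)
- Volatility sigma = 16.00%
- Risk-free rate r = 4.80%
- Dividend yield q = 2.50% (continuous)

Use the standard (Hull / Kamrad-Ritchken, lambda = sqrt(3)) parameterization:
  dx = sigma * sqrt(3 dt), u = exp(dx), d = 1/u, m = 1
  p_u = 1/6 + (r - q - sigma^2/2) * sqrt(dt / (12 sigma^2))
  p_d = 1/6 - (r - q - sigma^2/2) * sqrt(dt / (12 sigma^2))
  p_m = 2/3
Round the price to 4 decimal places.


dt = T/N = 0.500000; dx = sigma*sqrt(3*dt) = 0.195959
u = exp(dx) = 1.216477; d = 1/u = 0.822046
p_u = 0.179680, p_m = 0.666667, p_d = 0.153654
Discount per step: exp(-r*dt) = 0.976286
Stock lattice S(k, j) with j the centered position index:
  k=0: S(0,+0) = 98.4200
  k=1: S(1,-1) = 80.9057; S(1,+0) = 98.4200; S(1,+1) = 119.7257
  k=2: S(2,-2) = 66.5082; S(2,-1) = 80.9057; S(2,+0) = 98.4200; S(2,+1) = 119.7257; S(2,+2) = 145.6436
Terminal payoffs V(N, j) = max(S_T - K, 0):
  V(2,-2) = 0.000000; V(2,-1) = 0.000000; V(2,+0) = 10.290000; V(2,+1) = 31.595691; V(2,+2) = 57.513579
Backward induction: V(k, j) = exp(-r*dt) * [p_u * V(k+1, j+1) + p_m * V(k+1, j) + p_d * V(k+1, j-1)]
  V(1,-1) = exp(-r*dt) * [p_u*10.290000 + p_m*0.000000 + p_d*0.000000] = 1.805057
  V(1,+0) = exp(-r*dt) * [p_u*31.595691 + p_m*10.290000 + p_d*0.000000] = 12.239792
  V(1,+1) = exp(-r*dt) * [p_u*57.513579 + p_m*31.595691 + p_d*10.290000] = 32.196835
  V(0,+0) = exp(-r*dt) * [p_u*32.196835 + p_m*12.239792 + p_d*1.805057] = 13.885057

Answer: Price = V(0,0) = 13.8851


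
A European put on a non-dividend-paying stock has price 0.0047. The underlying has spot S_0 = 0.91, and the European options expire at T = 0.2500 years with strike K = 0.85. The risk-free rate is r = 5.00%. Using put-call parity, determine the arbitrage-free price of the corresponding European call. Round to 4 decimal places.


Answer: Call price = 0.0753

Derivation:
Put-call parity: C - P = S_0 * exp(-qT) - K * exp(-rT).
S_0 * exp(-qT) = 0.9100 * 1.00000000 = 0.91000000
K * exp(-rT) = 0.8500 * 0.98757780 = 0.83944113
C = P + S*exp(-qT) - K*exp(-rT)
C = 0.0047 + 0.91000000 - 0.83944113 = 0.0753


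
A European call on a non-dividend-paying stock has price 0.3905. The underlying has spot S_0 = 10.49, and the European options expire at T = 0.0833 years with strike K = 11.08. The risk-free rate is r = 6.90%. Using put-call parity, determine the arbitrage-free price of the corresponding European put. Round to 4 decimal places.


Answer: Put price = 0.9170

Derivation:
Put-call parity: C - P = S_0 * exp(-qT) - K * exp(-rT).
S_0 * exp(-qT) = 10.4900 * 1.00000000 = 10.49000000
K * exp(-rT) = 11.0800 * 0.99426879 = 11.01649815
P = C - S*exp(-qT) + K*exp(-rT)
P = 0.3905 - 10.49000000 + 11.01649815 = 0.9170


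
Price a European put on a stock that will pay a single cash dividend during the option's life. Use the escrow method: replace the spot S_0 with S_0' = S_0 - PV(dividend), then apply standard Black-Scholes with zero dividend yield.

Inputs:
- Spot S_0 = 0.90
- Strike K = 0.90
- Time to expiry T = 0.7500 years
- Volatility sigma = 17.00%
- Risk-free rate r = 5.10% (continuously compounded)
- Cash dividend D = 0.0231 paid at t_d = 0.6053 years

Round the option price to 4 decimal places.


PV(D) = D * exp(-r * t_d) = 0.0231 * 0.96960132 = 0.02239779
S_0' = S_0 - PV(D) = 0.9000 - 0.02239779 = 0.87760221
d1 = (ln(S_0'/K) + (r + sigma^2/2)*T) / (sigma*sqrt(T)) = 0.16224333
d2 = d1 - sigma*sqrt(T) = 0.01501901
exp(-rT) = 0.96247229
N(-d1) = 0.43555712; N(-d2) = 0.49400851
P = K * exp(-rT) * N(-d2) - S_0' * N(-d1) = 0.9000 * 0.96247229 * 0.49400851 - 0.87760221 * 0.43555712 = 0.0457

Answer: Price = 0.0457


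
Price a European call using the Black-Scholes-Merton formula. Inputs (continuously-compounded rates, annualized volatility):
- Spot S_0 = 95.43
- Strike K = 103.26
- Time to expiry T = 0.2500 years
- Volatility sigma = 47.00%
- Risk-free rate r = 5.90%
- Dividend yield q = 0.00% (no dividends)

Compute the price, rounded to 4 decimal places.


d1 = (ln(S/K) + (r - q + 0.5*sigma^2) * T) / (sigma * sqrt(T)) = -0.15529611
d2 = d1 - sigma * sqrt(T) = -0.39029611
exp(-rT) = 0.98535825; exp(-qT) = 1.00000000
C = S_0 * exp(-qT) * N(d1) - K * exp(-rT) * N(d2)
N(d1) = 0.43829394; N(d2) = 0.34815880
C = 95.4300 * 1.00000000 * 0.43829394 - 103.2600 * 0.98535825 * 0.34815880 = 6.4019

Answer: Price = 6.4019


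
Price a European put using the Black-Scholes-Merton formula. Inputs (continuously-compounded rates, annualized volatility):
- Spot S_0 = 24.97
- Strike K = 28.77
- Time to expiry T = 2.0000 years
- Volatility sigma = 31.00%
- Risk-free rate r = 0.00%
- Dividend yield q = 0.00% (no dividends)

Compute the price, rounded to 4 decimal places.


Answer: Price = 6.7991

Derivation:
d1 = (ln(S/K) + (r - q + 0.5*sigma^2) * T) / (sigma * sqrt(T)) = -0.10391749
d2 = d1 - sigma * sqrt(T) = -0.54232370
exp(-rT) = 1.00000000; exp(-qT) = 1.00000000
P = K * exp(-rT) * N(-d2) - S_0 * exp(-qT) * N(-d1)
N(-d1) = 0.54138259; N(-d2) = 0.70620223
P = 28.7700 * 1.00000000 * 0.70620223 - 24.9700 * 1.00000000 * 0.54138259 = 6.7991


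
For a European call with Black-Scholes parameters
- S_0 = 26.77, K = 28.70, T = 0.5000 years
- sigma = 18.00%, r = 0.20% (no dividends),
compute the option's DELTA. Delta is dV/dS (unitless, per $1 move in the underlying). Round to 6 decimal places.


d1 = -0.4754528268; d2 = -0.6027320474
phi(d1) = 0.3563056930; exp(-qT) = 1.0000000000; exp(-rT) = 0.9990004998
N(d1) = 0.3172321245
Delta = exp(-qT) * N(d1) = 1.0000000000 * 0.3172321245 = 0.317232

Answer: Delta = 0.317232


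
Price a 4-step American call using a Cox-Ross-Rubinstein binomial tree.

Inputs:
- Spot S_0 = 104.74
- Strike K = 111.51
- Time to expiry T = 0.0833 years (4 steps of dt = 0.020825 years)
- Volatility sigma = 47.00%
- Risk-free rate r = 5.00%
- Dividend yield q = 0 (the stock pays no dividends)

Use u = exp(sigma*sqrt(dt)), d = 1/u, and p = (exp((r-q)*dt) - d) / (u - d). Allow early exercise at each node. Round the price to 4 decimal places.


Answer: Price = V(0,0) = 3.5191

Derivation:
dt = T/N = 0.020825
u = exp(sigma*sqrt(dt)) = 1.070178; d = 1/u = 0.934424
p = (exp((r-q)*dt) - d) / (u - d) = 0.490724
Discount per step: exp(-r*dt) = 0.998959
Stock lattice S(k, i) with i counting down-moves:
  k=0: S(0,0) = 104.7400
  k=1: S(1,0) = 112.0905; S(1,1) = 97.8716
  k=2: S(2,0) = 119.9568; S(2,1) = 104.7400; S(2,2) = 91.4535
  k=3: S(3,0) = 128.3751; S(3,1) = 112.0905; S(3,2) = 97.8716; S(3,3) = 85.4564
  k=4: S(4,0) = 137.3842; S(4,1) = 119.9568; S(4,2) = 104.7400; S(4,3) = 91.4535; S(4,4) = 79.8525
Terminal payoffs V(N, i) = max(S_T - K, 0):
  V(4,0) = 25.874208; V(4,1) = 8.446750; V(4,2) = 0.000000; V(4,3) = 0.000000; V(4,4) = 0.000000
Backward induction: V(k, i) = exp(-r*dt) * [p * V(k+1, i) + (1-p) * V(k+1, i+1)]; then take max(V_cont, immediate exercise) for American.
  V(3,0) = exp(-r*dt) * [p*25.874208 + (1-p)*8.446750] = 16.981137; exercise = 16.865088; V(3,0) = max -> 16.981137
  V(3,1) = exp(-r*dt) * [p*8.446750 + (1-p)*0.000000] = 4.140712; exercise = 0.580455; V(3,1) = max -> 4.140712
  V(3,2) = exp(-r*dt) * [p*0.000000 + (1-p)*0.000000] = 0.000000; exercise = 0.000000; V(3,2) = max -> 0.000000
  V(3,3) = exp(-r*dt) * [p*0.000000 + (1-p)*0.000000] = 0.000000; exercise = 0.000000; V(3,3) = max -> 0.000000
  V(2,0) = exp(-r*dt) * [p*16.981137 + (1-p)*4.140712] = 10.430954; exercise = 8.446750; V(2,0) = max -> 10.430954
  V(2,1) = exp(-r*dt) * [p*4.140712 + (1-p)*0.000000] = 2.029834; exercise = 0.000000; V(2,1) = max -> 2.029834
  V(2,2) = exp(-r*dt) * [p*0.000000 + (1-p)*0.000000] = 0.000000; exercise = 0.000000; V(2,2) = max -> 0.000000
  V(1,0) = exp(-r*dt) * [p*10.430954 + (1-p)*2.029834] = 6.146065; exercise = 0.580455; V(1,0) = max -> 6.146065
  V(1,1) = exp(-r*dt) * [p*2.029834 + (1-p)*0.000000] = 0.995052; exercise = 0.000000; V(1,1) = max -> 0.995052
  V(0,0) = exp(-r*dt) * [p*6.146065 + (1-p)*0.995052] = 3.519113; exercise = 0.000000; V(0,0) = max -> 3.519113


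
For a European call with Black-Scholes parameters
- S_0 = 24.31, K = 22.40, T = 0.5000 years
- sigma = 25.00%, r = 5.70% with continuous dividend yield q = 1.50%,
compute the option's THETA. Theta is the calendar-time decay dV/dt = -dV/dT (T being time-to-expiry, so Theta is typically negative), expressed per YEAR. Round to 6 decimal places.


Answer: Theta = -1.943642

Derivation:
d1 = 0.6700647349; d2 = 0.4932880396
phi(d1) = 0.3187233137; exp(-qT) = 0.9925280548; exp(-rT) = 0.9719022941
Theta = -S*exp(-qT)*phi(d1)*sigma/(2*sqrt(T)) - r*K*exp(-rT)*N(d2) + q*S*exp(-qT)*N(d1)
N(d1) = 0.7485917379; N(d2) = 0.6890954609; sqrt(T) = 0.7071067812
Term 1 = -24.3100 * 0.9925280548 * 0.3187233137 * 0.2500 / (2 * 0.7071067812) = -1.3594604990
Term 2 = -0.0570 * 22.4000 * 0.9719022941 * 0.6890954609 = -0.8551156808
Term 3 = 0.0150 * 24.3100 * 0.9925280548 * 0.7485917379 = 0.2709343306
Theta = -1.3594604990 + (-0.8551156808) + (0.2709343306) = -1.943642


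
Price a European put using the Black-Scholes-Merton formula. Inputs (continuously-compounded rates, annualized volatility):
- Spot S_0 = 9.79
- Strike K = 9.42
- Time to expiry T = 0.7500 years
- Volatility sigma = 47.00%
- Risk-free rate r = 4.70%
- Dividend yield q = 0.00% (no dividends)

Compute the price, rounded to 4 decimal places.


Answer: Price = 1.1991

Derivation:
d1 = (ln(S/K) + (r - q + 0.5*sigma^2) * T) / (sigma * sqrt(T)) = 0.38477046
d2 = d1 - sigma * sqrt(T) = -0.02226148
exp(-rT) = 0.96536405; exp(-qT) = 1.00000000
P = K * exp(-rT) * N(-d2) - S_0 * exp(-qT) * N(-d1)
N(-d1) = 0.35020374; N(-d2) = 0.50888031
P = 9.4200 * 0.96536405 * 0.50888031 - 9.7900 * 1.00000000 * 0.35020374 = 1.1991
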